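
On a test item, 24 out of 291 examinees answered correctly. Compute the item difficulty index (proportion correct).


Item difficulty p = number correct / total examinees
p = 24 / 291
p = 0.0825

0.0825


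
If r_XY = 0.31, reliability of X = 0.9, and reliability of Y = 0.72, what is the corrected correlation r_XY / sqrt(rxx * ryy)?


r_corrected = rxy / sqrt(rxx * ryy)
= 0.31 / sqrt(0.9 * 0.72)
= 0.31 / sqrt(0.648)
= 0.31 / 0.804984
r_corrected = 0.3851

0.3851


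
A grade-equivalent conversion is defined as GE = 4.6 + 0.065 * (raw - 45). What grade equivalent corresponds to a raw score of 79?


raw - median = 79 - 45 = 34
slope * diff = 0.065 * 34 = 2.21
GE = 4.6 + 2.21
GE = 6.81

6.81


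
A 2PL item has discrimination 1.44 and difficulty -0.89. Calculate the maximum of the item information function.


For 2PL, max info at theta = b = -0.89
I_max = a^2 / 4 = 1.44^2 / 4
= 2.0736 / 4
I_max = 0.5184

0.5184


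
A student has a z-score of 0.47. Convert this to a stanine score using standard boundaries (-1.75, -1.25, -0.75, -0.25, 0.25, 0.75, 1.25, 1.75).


Stanine boundaries: [-1.75, -1.25, -0.75, -0.25, 0.25, 0.75, 1.25, 1.75]
z = 0.47
Check each boundary:
  z >= -1.75 -> could be stanine 2
  z >= -1.25 -> could be stanine 3
  z >= -0.75 -> could be stanine 4
  z >= -0.25 -> could be stanine 5
  z >= 0.25 -> could be stanine 6
  z < 0.75
  z < 1.25
  z < 1.75
Highest qualifying boundary gives stanine = 6

6


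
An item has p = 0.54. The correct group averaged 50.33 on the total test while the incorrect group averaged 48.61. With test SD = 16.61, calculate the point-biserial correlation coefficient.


q = 1 - p = 0.46
rpb = ((M1 - M0) / SD) * sqrt(p * q)
rpb = ((50.33 - 48.61) / 16.61) * sqrt(0.54 * 0.46)
rpb = 0.0516

0.0516


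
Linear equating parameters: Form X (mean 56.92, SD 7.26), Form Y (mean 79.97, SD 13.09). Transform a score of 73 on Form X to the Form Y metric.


slope = SD_Y / SD_X = 13.09 / 7.26 ~ 1.803
intercept = mean_Y - slope * mean_X = 79.97 - (13.09 / 7.26) * 56.92 ~ -22.6585
Y = slope * X + intercept. To avoid rounding drift from the rounded slope/intercept, evaluate the equivalent form Y = mean_Y + SD_Y * (X - mean_X) / SD_X at full precision:
Y = 79.97 + 13.09 * (73 - 56.92) / 7.26
Y = 79.97 + 13.09 * 16.08 / 7.26
Y = 79.97 + 210.4872 / 7.26
Y = 79.97 + 28.9927
Y = 108.9627

108.9627


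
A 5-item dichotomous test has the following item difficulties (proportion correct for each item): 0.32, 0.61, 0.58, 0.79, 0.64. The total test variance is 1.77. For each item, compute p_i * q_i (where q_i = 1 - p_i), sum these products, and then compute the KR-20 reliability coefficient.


For each item, compute p_i * q_i:
  Item 1: 0.32 * 0.68 = 0.2176
  Item 2: 0.61 * 0.39 = 0.2379
  Item 3: 0.58 * 0.42 = 0.2436
  Item 4: 0.79 * 0.21 = 0.1659
  Item 5: 0.64 * 0.36 = 0.2304
Sum(p_i * q_i) = 0.2176 + 0.2379 + 0.2436 + 0.1659 + 0.2304 = 1.0954
KR-20 = (k/(k-1)) * (1 - Sum(p_i*q_i) / Var_total)
= (5/4) * (1 - 1.0954/1.77)
= 1.25 * 0.3811
KR-20 = 0.4764

0.4764


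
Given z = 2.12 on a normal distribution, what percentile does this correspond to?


CDF(z) = 0.5 * (1 + erf(z/sqrt(2)))
erf(1.4991) = 0.966
CDF = 0.983
Percentile rank = 0.983 * 100 = 98.3

98.3


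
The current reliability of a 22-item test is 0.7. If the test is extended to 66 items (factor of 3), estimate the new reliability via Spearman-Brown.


r_new = (n * rxx) / (1 + (n-1) * rxx)
r_new = (3 * 0.7) / (1 + 2 * 0.7)
r_new = 2.1 / 2.4
r_new = 0.875

0.875


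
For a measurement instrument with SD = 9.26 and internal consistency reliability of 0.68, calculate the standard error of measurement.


SEM = SD * sqrt(1 - rxx)
SEM = 9.26 * sqrt(1 - 0.68)
SEM = 9.26 * sqrt(0.32) = 9.26 * 0.565685
SEM = 5.2382

5.2382


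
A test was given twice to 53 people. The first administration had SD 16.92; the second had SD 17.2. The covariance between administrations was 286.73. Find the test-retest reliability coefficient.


r = cov(X,Y) / (SD_X * SD_Y)
r = 286.73 / (16.92 * 17.2)
r = 286.73 / 291.024
r = 0.9852

0.9852


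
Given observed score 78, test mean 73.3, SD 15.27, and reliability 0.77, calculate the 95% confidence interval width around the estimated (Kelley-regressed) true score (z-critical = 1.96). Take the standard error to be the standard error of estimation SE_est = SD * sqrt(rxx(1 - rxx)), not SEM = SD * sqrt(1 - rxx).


True score estimate = 0.77*78 + 0.23*73.3 = 76.919
SE_est = SD * sqrt(rxx * (1 - rxx)) = 15.27 * sqrt(0.77 * 0.23) = 15.27 * sqrt(0.1771) = 6.426112
CI = T_est +/- z * SE_est, so width = 2 * z * SE_est = 2 * 1.96 * 6.426112
Width = 25.1904

25.1904


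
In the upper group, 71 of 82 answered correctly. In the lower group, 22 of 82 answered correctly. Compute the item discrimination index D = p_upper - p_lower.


p_upper = 71/82 = 0.8659
p_lower = 22/82 = 0.2683
D = 0.8659 - 0.2683 = 0.5976

0.5976


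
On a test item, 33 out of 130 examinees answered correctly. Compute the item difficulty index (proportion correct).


Item difficulty p = number correct / total examinees
p = 33 / 130
p = 0.2538

0.2538


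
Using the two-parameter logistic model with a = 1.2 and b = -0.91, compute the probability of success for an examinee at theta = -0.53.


a*(theta - b) = 1.2 * (-0.53 - -0.91) = 0.456
exp(-0.456) = 0.6338
P = 1 / (1 + 0.6338)
P = 0.6121

0.6121


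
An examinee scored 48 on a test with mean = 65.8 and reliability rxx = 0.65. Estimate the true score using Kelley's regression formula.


T_est = rxx * X + (1 - rxx) * mean
T_est = 0.65 * 48 + 0.35 * 65.8
T_est = 31.2 + 23.03
T_est = 54.23

54.23


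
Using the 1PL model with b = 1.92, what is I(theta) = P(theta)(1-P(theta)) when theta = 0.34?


P = 1/(1+exp(-(0.34-1.92))) = 0.1708
I = P*(1-P) = 0.1708 * 0.8292
I = 0.1416

0.1416


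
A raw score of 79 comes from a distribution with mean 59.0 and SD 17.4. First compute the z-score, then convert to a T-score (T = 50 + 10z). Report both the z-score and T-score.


z = (X - mean) / SD = (79 - 59.0) / 17.4
z = 20.0 / 17.4
z = 1.1494
T-score = T = 50 + 10z
Carry z at full precision (z = 20.0 / 17.4) into the conversion:
T-score = 50 + 10 * (20.0 / 17.4) = 50 + 200 / 17.4
T-score = 50 + 11.4943
T-score = 61.4943

61.4943


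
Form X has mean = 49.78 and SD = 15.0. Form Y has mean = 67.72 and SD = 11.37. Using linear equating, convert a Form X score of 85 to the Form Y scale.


slope = SD_Y / SD_X = 11.37 / 15.0 ~ 0.758
intercept = mean_Y - slope * mean_X = 67.72 - (11.37 / 15.0) * 49.78 ~ 29.9868
Y = slope * X + intercept. To avoid rounding drift from the rounded slope/intercept, evaluate the equivalent form Y = mean_Y + SD_Y * (X - mean_X) / SD_X at full precision:
Y = 67.72 + 11.37 * (85 - 49.78) / 15.0
Y = 67.72 + 11.37 * 35.22 / 15.0
Y = 67.72 + 400.4514 / 15.0
Y = 67.72 + 26.6968
Y = 94.4168

94.4168


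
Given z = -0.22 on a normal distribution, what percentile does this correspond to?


CDF(z) = 0.5 * (1 + erf(z/sqrt(2)))
erf(-0.1556) = -0.1741
CDF = 0.4129
Percentile rank = 0.4129 * 100 = 41.29

41.29


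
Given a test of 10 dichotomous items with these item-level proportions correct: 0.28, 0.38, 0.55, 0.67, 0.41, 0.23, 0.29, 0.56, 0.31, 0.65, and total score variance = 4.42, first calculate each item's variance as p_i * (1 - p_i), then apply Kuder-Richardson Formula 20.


For each item, compute p_i * q_i:
  Item 1: 0.28 * 0.72 = 0.2016
  Item 2: 0.38 * 0.62 = 0.2356
  Item 3: 0.55 * 0.45 = 0.2475
  Item 4: 0.67 * 0.33 = 0.2211
  Item 5: 0.41 * 0.59 = 0.2419
  Item 6: 0.23 * 0.77 = 0.1771
  Item 7: 0.29 * 0.71 = 0.2059
  Item 8: 0.56 * 0.44 = 0.2464
  Item 9: 0.31 * 0.69 = 0.2139
  Item 10: 0.65 * 0.35 = 0.2275
Sum(p_i * q_i) = 0.2016 + 0.2356 + 0.2475 + 0.2211 + 0.2419 + 0.1771 + 0.2059 + 0.2464 + 0.2139 + 0.2275 = 2.2185
KR-20 = (k/(k-1)) * (1 - Sum(p_i*q_i) / Var_total)
= (10/9) * (1 - 2.2185/4.42)
= 1.1111 * 0.4981
KR-20 = 0.5534

0.5534


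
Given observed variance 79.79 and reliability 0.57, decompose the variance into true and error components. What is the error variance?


var_true = rxx * var_obs = 0.57 * 79.79 = 45.4803
var_error = var_obs - var_true
var_error = 79.79 - 45.4803
var_error = 34.3097

34.3097


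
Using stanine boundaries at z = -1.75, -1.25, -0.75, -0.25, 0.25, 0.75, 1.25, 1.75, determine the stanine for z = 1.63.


Stanine boundaries: [-1.75, -1.25, -0.75, -0.25, 0.25, 0.75, 1.25, 1.75]
z = 1.63
Check each boundary:
  z >= -1.75 -> could be stanine 2
  z >= -1.25 -> could be stanine 3
  z >= -0.75 -> could be stanine 4
  z >= -0.25 -> could be stanine 5
  z >= 0.25 -> could be stanine 6
  z >= 0.75 -> could be stanine 7
  z >= 1.25 -> could be stanine 8
  z < 1.75
Highest qualifying boundary gives stanine = 8

8


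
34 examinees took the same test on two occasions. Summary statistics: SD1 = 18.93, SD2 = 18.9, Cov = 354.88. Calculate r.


r = cov(X,Y) / (SD_X * SD_Y)
r = 354.88 / (18.93 * 18.9)
r = 354.88 / 357.777
r = 0.9919

0.9919


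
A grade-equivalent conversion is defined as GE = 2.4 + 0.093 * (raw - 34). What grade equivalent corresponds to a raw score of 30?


raw - median = 30 - 34 = -4
slope * diff = 0.093 * -4 = -0.372
GE = 2.4 + -0.372
GE = 2.028

2.028


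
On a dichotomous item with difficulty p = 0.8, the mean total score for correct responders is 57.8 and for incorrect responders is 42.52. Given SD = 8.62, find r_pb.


q = 1 - p = 0.2
rpb = ((M1 - M0) / SD) * sqrt(p * q)
rpb = ((57.8 - 42.52) / 8.62) * sqrt(0.8 * 0.2)
rpb = 0.709

0.709


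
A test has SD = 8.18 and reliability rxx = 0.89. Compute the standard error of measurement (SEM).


SEM = SD * sqrt(1 - rxx)
SEM = 8.18 * sqrt(1 - 0.89)
SEM = 8.18 * sqrt(0.11) = 8.18 * 0.331662
SEM = 2.713

2.713


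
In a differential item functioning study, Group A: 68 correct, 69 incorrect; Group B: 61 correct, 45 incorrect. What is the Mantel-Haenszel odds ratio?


Odds_A = 68/69 = 0.9855
Odds_B = 61/45 = 1.3556
OR = Odds_A / Odds_B = 0.9855 / 1.3556
Exactly, OR = (68 * 45) / (69 * 61) = 3060 / 4209
OR = 0.727

0.727


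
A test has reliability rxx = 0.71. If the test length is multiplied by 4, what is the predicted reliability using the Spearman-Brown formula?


r_new = (n * rxx) / (1 + (n-1) * rxx)
r_new = (4 * 0.71) / (1 + 3 * 0.71)
r_new = 2.84 / 3.13
r_new = 0.9073

0.9073


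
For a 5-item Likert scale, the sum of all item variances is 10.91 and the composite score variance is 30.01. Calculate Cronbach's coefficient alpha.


alpha = (k/(k-1)) * (1 - sum(si^2)/s_total^2)
= (5/4) * (1 - 10.91/30.01)
alpha = 0.7956

0.7956


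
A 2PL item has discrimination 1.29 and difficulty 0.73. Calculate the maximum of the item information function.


For 2PL, max info at theta = b = 0.73
I_max = a^2 / 4 = 1.29^2 / 4
= 1.6641 / 4
I_max = 0.416

0.416


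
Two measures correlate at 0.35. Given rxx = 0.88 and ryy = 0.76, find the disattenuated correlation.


r_corrected = rxy / sqrt(rxx * ryy)
= 0.35 / sqrt(0.88 * 0.76)
= 0.35 / sqrt(0.6688)
= 0.35 / 0.817802
r_corrected = 0.428

0.428


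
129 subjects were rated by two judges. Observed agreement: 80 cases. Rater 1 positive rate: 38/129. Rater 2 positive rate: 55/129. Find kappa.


P_o = 80/129 = 0.620155
P_e = (38*55 + 91*74) / 16641 = 0.530257
kappa = (P_o - P_e) / (1 - P_e)
kappa = (0.620155 - 0.530257) / (1 - 0.530257)
kappa = 0.1914

0.1914


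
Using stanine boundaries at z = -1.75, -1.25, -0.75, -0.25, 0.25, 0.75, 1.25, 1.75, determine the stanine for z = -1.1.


Stanine boundaries: [-1.75, -1.25, -0.75, -0.25, 0.25, 0.75, 1.25, 1.75]
z = -1.1
Check each boundary:
  z >= -1.75 -> could be stanine 2
  z >= -1.25 -> could be stanine 3
  z < -0.75
  z < -0.25
  z < 0.25
  z < 0.75
  z < 1.25
  z < 1.75
Highest qualifying boundary gives stanine = 3

3


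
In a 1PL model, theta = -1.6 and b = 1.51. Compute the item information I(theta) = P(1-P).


P = 1/(1+exp(-(-1.6-1.51))) = 0.0427
I = P*(1-P) = 0.0427 * 0.9573
I = 0.0409

0.0409


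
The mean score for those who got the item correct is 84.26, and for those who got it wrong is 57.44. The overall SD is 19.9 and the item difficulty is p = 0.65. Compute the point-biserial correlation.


q = 1 - p = 0.35
rpb = ((M1 - M0) / SD) * sqrt(p * q)
rpb = ((84.26 - 57.44) / 19.9) * sqrt(0.65 * 0.35)
rpb = 0.6428

0.6428


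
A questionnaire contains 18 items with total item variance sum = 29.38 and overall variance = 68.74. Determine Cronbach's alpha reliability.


alpha = (k/(k-1)) * (1 - sum(si^2)/s_total^2)
= (18/17) * (1 - 29.38/68.74)
alpha = 0.6063

0.6063


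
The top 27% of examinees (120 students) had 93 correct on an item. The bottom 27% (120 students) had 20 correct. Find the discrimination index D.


p_upper = 93/120 = 0.775
p_lower = 20/120 = 0.1667
D = 0.775 - 0.1667 = 0.6083

0.6083


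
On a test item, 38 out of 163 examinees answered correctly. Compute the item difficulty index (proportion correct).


Item difficulty p = number correct / total examinees
p = 38 / 163
p = 0.2331

0.2331


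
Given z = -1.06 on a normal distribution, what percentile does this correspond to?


CDF(z) = 0.5 * (1 + erf(z/sqrt(2)))
erf(-0.7495) = -0.7109
CDF = 0.1446
Percentile rank = 0.1446 * 100 = 14.46

14.46


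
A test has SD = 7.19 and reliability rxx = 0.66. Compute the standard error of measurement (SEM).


SEM = SD * sqrt(1 - rxx)
SEM = 7.19 * sqrt(1 - 0.66)
SEM = 7.19 * sqrt(0.34) = 7.19 * 0.583095
SEM = 4.1925

4.1925


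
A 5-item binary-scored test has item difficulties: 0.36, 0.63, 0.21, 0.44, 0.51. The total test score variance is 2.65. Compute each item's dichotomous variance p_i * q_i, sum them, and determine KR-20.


For each item, compute p_i * q_i:
  Item 1: 0.36 * 0.64 = 0.2304
  Item 2: 0.63 * 0.37 = 0.2331
  Item 3: 0.21 * 0.79 = 0.1659
  Item 4: 0.44 * 0.56 = 0.2464
  Item 5: 0.51 * 0.49 = 0.2499
Sum(p_i * q_i) = 0.2304 + 0.2331 + 0.1659 + 0.2464 + 0.2499 = 1.1257
KR-20 = (k/(k-1)) * (1 - Sum(p_i*q_i) / Var_total)
= (5/4) * (1 - 1.1257/2.65)
= 1.25 * 0.5752
KR-20 = 0.719

0.719


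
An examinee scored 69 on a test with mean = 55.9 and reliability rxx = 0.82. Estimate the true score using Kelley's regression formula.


T_est = rxx * X + (1 - rxx) * mean
T_est = 0.82 * 69 + 0.18 * 55.9
T_est = 56.58 + 10.062
T_est = 66.642

66.642


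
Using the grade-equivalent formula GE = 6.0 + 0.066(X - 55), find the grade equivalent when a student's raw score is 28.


raw - median = 28 - 55 = -27
slope * diff = 0.066 * -27 = -1.782
GE = 6.0 + -1.782
GE = 4.218

4.218


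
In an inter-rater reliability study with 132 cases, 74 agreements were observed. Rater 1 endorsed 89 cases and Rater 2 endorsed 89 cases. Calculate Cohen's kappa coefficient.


P_o = 74/132 = 0.560606
P_e = (89*89 + 43*43) / 17424 = 0.560721
kappa = (P_o - P_e) / (1 - P_e)
kappa = (0.560606 - 0.560721) / (1 - 0.560721)
kappa = -0.0003

-0.0003


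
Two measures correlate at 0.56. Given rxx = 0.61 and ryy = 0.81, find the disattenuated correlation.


r_corrected = rxy / sqrt(rxx * ryy)
= 0.56 / sqrt(0.61 * 0.81)
= 0.56 / sqrt(0.4941)
= 0.56 / 0.702922
r_corrected = 0.7967

0.7967


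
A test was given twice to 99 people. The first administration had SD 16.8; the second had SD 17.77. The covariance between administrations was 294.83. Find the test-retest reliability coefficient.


r = cov(X,Y) / (SD_X * SD_Y)
r = 294.83 / (16.8 * 17.77)
r = 294.83 / 298.536
r = 0.9876

0.9876


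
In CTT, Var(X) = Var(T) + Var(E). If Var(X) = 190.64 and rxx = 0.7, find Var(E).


var_true = rxx * var_obs = 0.7 * 190.64 = 133.448
var_error = var_obs - var_true
var_error = 190.64 - 133.448
var_error = 57.192

57.192


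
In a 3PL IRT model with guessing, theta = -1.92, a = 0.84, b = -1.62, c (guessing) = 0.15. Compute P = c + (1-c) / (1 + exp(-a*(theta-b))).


logit = 0.84*(-1.92 - -1.62) = -0.252
P* = 1/(1 + exp(--0.252)) = 0.4373
P = 0.15 + (1 - 0.15) * 0.4373
P = 0.5217

0.5217


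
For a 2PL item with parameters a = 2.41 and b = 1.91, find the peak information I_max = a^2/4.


For 2PL, max info at theta = b = 1.91
I_max = a^2 / 4 = 2.41^2 / 4
= 5.8081 / 4
I_max = 1.452

1.452


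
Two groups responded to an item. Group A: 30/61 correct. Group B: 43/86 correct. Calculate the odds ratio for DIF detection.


Odds_A = 30/31 = 0.9677
Odds_B = 43/43 = 1.0
OR = Odds_A / Odds_B = 0.9677 / 1.0
Exactly, OR = (30 * 43) / (31 * 43) = 1290 / 1333
OR = 0.9677

0.9677


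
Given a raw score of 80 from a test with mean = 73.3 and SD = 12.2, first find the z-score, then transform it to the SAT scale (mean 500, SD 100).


z = (X - mean) / SD = (80 - 73.3) / 12.2
z = 6.7 / 12.2
z = 0.5492
SAT-scale = SAT = 500 + 100z
Carry z at full precision (z = 6.7 / 12.2) into the conversion:
SAT-scale = 500 + 100 * (6.7 / 12.2) = 500 + 670 / 12.2
SAT-scale = 500 + 54.918
SAT-scale = 554.918

554.918


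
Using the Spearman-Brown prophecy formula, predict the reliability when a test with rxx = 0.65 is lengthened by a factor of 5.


r_new = (n * rxx) / (1 + (n-1) * rxx)
r_new = (5 * 0.65) / (1 + 4 * 0.65)
r_new = 3.25 / 3.6
r_new = 0.9028

0.9028


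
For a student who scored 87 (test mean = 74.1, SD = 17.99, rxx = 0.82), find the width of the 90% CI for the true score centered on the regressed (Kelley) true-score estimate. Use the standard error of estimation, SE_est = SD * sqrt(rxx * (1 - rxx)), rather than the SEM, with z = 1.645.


True score estimate = 0.82*87 + 0.18*74.1 = 84.678
SE_est = SD * sqrt(rxx * (1 - rxx)) = 17.99 * sqrt(0.82 * 0.18) = 17.99 * sqrt(0.1476) = 6.911532
CI = T_est +/- z * SE_est, so width = 2 * z * SE_est = 2 * 1.645 * 6.911532
Width = 22.7389

22.7389


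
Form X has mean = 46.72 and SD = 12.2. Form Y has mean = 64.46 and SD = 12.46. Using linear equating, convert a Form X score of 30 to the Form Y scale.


slope = SD_Y / SD_X = 12.46 / 12.2 ~ 1.0213
intercept = mean_Y - slope * mean_X = 64.46 - (12.46 / 12.2) * 46.72 ~ 16.7443
Y = slope * X + intercept. To avoid rounding drift from the rounded slope/intercept, evaluate the equivalent form Y = mean_Y + SD_Y * (X - mean_X) / SD_X at full precision:
Y = 64.46 + 12.46 * (30 - 46.72) / 12.2
Y = 64.46 - 12.46 * 16.72 / 12.2
Y = 64.46 - 208.3312 / 12.2
Y = 64.46 - 17.0763
Y = 47.3837

47.3837


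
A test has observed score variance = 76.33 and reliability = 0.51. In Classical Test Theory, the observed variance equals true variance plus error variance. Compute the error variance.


var_true = rxx * var_obs = 0.51 * 76.33 = 38.9283
var_error = var_obs - var_true
var_error = 76.33 - 38.9283
var_error = 37.4017

37.4017


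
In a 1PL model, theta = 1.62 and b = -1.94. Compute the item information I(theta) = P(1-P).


P = 1/(1+exp(-(1.62--1.94))) = 0.9723
I = P*(1-P) = 0.9723 * 0.0277
I = 0.0269

0.0269


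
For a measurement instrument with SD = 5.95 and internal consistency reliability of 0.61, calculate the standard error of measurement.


SEM = SD * sqrt(1 - rxx)
SEM = 5.95 * sqrt(1 - 0.61)
SEM = 5.95 * sqrt(0.39) = 5.95 * 0.6245
SEM = 3.7158

3.7158


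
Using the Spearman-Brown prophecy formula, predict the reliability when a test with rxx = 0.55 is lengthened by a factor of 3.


r_new = (n * rxx) / (1 + (n-1) * rxx)
r_new = (3 * 0.55) / (1 + 2 * 0.55)
r_new = 1.65 / 2.1
r_new = 0.7857

0.7857


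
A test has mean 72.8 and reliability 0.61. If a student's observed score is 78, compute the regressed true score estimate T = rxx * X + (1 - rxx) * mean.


T_est = rxx * X + (1 - rxx) * mean
T_est = 0.61 * 78 + 0.39 * 72.8
T_est = 47.58 + 28.392
T_est = 75.972

75.972


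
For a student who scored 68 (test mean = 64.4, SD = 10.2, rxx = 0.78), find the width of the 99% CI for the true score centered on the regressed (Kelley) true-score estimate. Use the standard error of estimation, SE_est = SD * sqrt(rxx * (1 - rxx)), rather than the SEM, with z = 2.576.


True score estimate = 0.78*68 + 0.22*64.4 = 67.208
SE_est = SD * sqrt(rxx * (1 - rxx)) = 10.2 * sqrt(0.78 * 0.22) = 10.2 * sqrt(0.1716) = 4.225312
CI = T_est +/- z * SE_est, so width = 2 * z * SE_est = 2 * 2.576 * 4.225312
Width = 21.7688

21.7688


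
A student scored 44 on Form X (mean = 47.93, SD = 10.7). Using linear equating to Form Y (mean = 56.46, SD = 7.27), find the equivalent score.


slope = SD_Y / SD_X = 7.27 / 10.7 ~ 0.6794
intercept = mean_Y - slope * mean_X = 56.46 - (7.27 / 10.7) * 47.93 ~ 23.8945
Y = slope * X + intercept. To avoid rounding drift from the rounded slope/intercept, evaluate the equivalent form Y = mean_Y + SD_Y * (X - mean_X) / SD_X at full precision:
Y = 56.46 + 7.27 * (44 - 47.93) / 10.7
Y = 56.46 - 7.27 * 3.93 / 10.7
Y = 56.46 - 28.5711 / 10.7
Y = 56.46 - 2.6702
Y = 53.7898

53.7898


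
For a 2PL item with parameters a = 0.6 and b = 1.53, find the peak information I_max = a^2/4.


For 2PL, max info at theta = b = 1.53
I_max = a^2 / 4 = 0.6^2 / 4
= 0.36 / 4
I_max = 0.09

0.09


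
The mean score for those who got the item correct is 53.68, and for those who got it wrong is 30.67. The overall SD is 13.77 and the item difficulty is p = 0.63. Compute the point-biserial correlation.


q = 1 - p = 0.37
rpb = ((M1 - M0) / SD) * sqrt(p * q)
rpb = ((53.68 - 30.67) / 13.77) * sqrt(0.63 * 0.37)
rpb = 0.8068

0.8068


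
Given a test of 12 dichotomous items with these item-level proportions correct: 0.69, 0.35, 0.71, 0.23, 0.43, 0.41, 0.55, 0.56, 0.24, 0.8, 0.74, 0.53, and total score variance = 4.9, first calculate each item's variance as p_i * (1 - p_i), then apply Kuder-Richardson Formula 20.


For each item, compute p_i * q_i:
  Item 1: 0.69 * 0.31 = 0.2139
  Item 2: 0.35 * 0.65 = 0.2275
  Item 3: 0.71 * 0.29 = 0.2059
  Item 4: 0.23 * 0.77 = 0.1771
  Item 5: 0.43 * 0.57 = 0.2451
  Item 6: 0.41 * 0.59 = 0.2419
  Item 7: 0.55 * 0.45 = 0.2475
  Item 8: 0.56 * 0.44 = 0.2464
  Item 9: 0.24 * 0.76 = 0.1824
  Item 10: 0.8 * 0.2 = 0.16
  Item 11: 0.74 * 0.26 = 0.1924
  Item 12: 0.53 * 0.47 = 0.2491
Sum(p_i * q_i) = 0.2139 + 0.2275 + 0.2059 + 0.1771 + 0.2451 + 0.2419 + 0.2475 + 0.2464 + 0.1824 + 0.16 + 0.1924 + 0.2491 = 2.5892
KR-20 = (k/(k-1)) * (1 - Sum(p_i*q_i) / Var_total)
= (12/11) * (1 - 2.5892/4.9)
= 1.0909 * 0.4716
KR-20 = 0.5145

0.5145


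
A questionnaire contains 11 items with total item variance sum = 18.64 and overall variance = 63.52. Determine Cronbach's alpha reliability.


alpha = (k/(k-1)) * (1 - sum(si^2)/s_total^2)
= (11/10) * (1 - 18.64/63.52)
alpha = 0.7772

0.7772


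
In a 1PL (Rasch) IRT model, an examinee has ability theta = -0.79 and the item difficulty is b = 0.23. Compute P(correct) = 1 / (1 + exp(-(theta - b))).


theta - b = -0.79 - 0.23 = -1.02
exp(-(theta - b)) = exp(1.02) = 2.7732
P = 1 / (1 + 2.7732)
P = 0.265

0.265


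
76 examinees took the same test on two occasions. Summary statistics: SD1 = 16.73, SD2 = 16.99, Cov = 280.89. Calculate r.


r = cov(X,Y) / (SD_X * SD_Y)
r = 280.89 / (16.73 * 16.99)
r = 280.89 / 284.2427
r = 0.9882

0.9882


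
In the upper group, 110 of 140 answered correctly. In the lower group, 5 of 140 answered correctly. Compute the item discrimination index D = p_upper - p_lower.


p_upper = 110/140 = 0.7857
p_lower = 5/140 = 0.0357
D = 0.7857 - 0.0357 = 0.75

0.75


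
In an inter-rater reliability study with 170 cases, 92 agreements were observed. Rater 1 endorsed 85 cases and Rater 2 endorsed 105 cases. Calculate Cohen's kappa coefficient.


P_o = 92/170 = 0.541176
P_e = (85*105 + 85*65) / 28900 = 0.5
kappa = (P_o - P_e) / (1 - P_e)
kappa = (0.541176 - 0.5) / (1 - 0.5)
kappa = 0.0824

0.0824


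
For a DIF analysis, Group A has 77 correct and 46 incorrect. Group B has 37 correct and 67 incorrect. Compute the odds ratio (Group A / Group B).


Odds_A = 77/46 = 1.6739
Odds_B = 37/67 = 0.5522
OR = Odds_A / Odds_B = 1.6739 / 0.5522
Exactly, OR = (77 * 67) / (46 * 37) = 5159 / 1702
OR = 3.0311

3.0311


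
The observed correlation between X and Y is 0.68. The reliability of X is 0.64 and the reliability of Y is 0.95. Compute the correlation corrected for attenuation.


r_corrected = rxy / sqrt(rxx * ryy)
= 0.68 / sqrt(0.64 * 0.95)
= 0.68 / sqrt(0.608)
= 0.68 / 0.779744
r_corrected = 0.8721

0.8721


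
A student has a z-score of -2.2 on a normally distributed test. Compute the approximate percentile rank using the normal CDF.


CDF(z) = 0.5 * (1 + erf(z/sqrt(2)))
erf(-1.5556) = -0.9722
CDF = 0.0139
Percentile rank = 0.0139 * 100 = 1.39

1.39


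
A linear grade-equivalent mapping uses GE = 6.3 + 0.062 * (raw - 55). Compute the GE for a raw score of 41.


raw - median = 41 - 55 = -14
slope * diff = 0.062 * -14 = -0.868
GE = 6.3 + -0.868
GE = 5.432

5.432


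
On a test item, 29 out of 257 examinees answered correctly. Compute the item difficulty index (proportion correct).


Item difficulty p = number correct / total examinees
p = 29 / 257
p = 0.1128

0.1128


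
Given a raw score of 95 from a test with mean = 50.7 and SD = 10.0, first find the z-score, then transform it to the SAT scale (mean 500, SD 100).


z = (X - mean) / SD = (95 - 50.7) / 10.0
z = 44.3 / 10.0
z = 4.43
SAT-scale = SAT = 500 + 100z
Carry z at full precision (z = 44.3 / 10.0) into the conversion:
SAT-scale = 500 + 100 * (44.3 / 10.0) = 500 + 4430 / 10.0
SAT-scale = 500 + 443.0
SAT-scale = 943.0

943.0


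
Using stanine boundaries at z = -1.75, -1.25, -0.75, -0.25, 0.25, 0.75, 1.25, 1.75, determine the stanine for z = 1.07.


Stanine boundaries: [-1.75, -1.25, -0.75, -0.25, 0.25, 0.75, 1.25, 1.75]
z = 1.07
Check each boundary:
  z >= -1.75 -> could be stanine 2
  z >= -1.25 -> could be stanine 3
  z >= -0.75 -> could be stanine 4
  z >= -0.25 -> could be stanine 5
  z >= 0.25 -> could be stanine 6
  z >= 0.75 -> could be stanine 7
  z < 1.25
  z < 1.75
Highest qualifying boundary gives stanine = 7

7


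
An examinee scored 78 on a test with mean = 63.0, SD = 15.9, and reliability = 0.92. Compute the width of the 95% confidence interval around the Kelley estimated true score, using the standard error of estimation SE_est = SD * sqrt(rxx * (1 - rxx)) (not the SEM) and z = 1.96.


True score estimate = 0.92*78 + 0.08*63.0 = 76.8
SE_est = SD * sqrt(rxx * (1 - rxx)) = 15.9 * sqrt(0.92 * 0.08) = 15.9 * sqrt(0.0736) = 4.313562
CI = T_est +/- z * SE_est, so width = 2 * z * SE_est = 2 * 1.96 * 4.313562
Width = 16.9092

16.9092


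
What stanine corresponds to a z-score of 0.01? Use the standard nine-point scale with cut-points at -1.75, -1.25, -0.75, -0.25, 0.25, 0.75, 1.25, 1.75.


Stanine boundaries: [-1.75, -1.25, -0.75, -0.25, 0.25, 0.75, 1.25, 1.75]
z = 0.01
Check each boundary:
  z >= -1.75 -> could be stanine 2
  z >= -1.25 -> could be stanine 3
  z >= -0.75 -> could be stanine 4
  z >= -0.25 -> could be stanine 5
  z < 0.25
  z < 0.75
  z < 1.25
  z < 1.75
Highest qualifying boundary gives stanine = 5

5


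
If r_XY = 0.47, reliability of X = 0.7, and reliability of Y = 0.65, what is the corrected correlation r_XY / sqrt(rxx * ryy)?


r_corrected = rxy / sqrt(rxx * ryy)
= 0.47 / sqrt(0.7 * 0.65)
= 0.47 / sqrt(0.455)
= 0.47 / 0.674537
r_corrected = 0.6968

0.6968


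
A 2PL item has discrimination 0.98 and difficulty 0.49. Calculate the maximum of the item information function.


For 2PL, max info at theta = b = 0.49
I_max = a^2 / 4 = 0.98^2 / 4
= 0.9604 / 4
I_max = 0.2401

0.2401


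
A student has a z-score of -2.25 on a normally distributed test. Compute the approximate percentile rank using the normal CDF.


CDF(z) = 0.5 * (1 + erf(z/sqrt(2)))
erf(-1.591) = -0.9756
CDF = 0.0122
Percentile rank = 0.0122 * 100 = 1.22

1.22


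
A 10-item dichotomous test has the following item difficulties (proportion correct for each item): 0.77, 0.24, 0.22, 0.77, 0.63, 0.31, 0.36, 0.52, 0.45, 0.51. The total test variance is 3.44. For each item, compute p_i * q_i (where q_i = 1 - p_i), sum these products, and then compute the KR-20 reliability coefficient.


For each item, compute p_i * q_i:
  Item 1: 0.77 * 0.23 = 0.1771
  Item 2: 0.24 * 0.76 = 0.1824
  Item 3: 0.22 * 0.78 = 0.1716
  Item 4: 0.77 * 0.23 = 0.1771
  Item 5: 0.63 * 0.37 = 0.2331
  Item 6: 0.31 * 0.69 = 0.2139
  Item 7: 0.36 * 0.64 = 0.2304
  Item 8: 0.52 * 0.48 = 0.2496
  Item 9: 0.45 * 0.55 = 0.2475
  Item 10: 0.51 * 0.49 = 0.2499
Sum(p_i * q_i) = 0.1771 + 0.1824 + 0.1716 + 0.1771 + 0.2331 + 0.2139 + 0.2304 + 0.2496 + 0.2475 + 0.2499 = 2.1326
KR-20 = (k/(k-1)) * (1 - Sum(p_i*q_i) / Var_total)
= (10/9) * (1 - 2.1326/3.44)
= 1.1111 * 0.3801
KR-20 = 0.4223

0.4223


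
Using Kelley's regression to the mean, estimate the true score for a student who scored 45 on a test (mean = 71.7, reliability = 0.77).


T_est = rxx * X + (1 - rxx) * mean
T_est = 0.77 * 45 + 0.23 * 71.7
T_est = 34.65 + 16.491
T_est = 51.141

51.141


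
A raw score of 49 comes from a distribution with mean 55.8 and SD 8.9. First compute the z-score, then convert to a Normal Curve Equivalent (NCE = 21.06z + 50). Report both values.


z = (X - mean) / SD = (49 - 55.8) / 8.9
z = -6.8 / 8.9
z = -0.764
NCE = NCE = 21.06z + 50
Carry z at full precision (z = -6.8 / 8.9) into the conversion:
NCE = 21.06 * (-6.8 / 8.9) + 50 = -143.208 / 8.9 + 50
NCE = -16.0908 + 50
NCE = 33.9092

33.9092


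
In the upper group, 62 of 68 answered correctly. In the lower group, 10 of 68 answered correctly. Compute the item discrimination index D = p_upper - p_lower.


p_upper = 62/68 = 0.9118
p_lower = 10/68 = 0.1471
D = 0.9118 - 0.1471 = 0.7647

0.7647


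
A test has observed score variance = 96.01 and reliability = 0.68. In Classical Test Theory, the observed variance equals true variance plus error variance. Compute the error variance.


var_true = rxx * var_obs = 0.68 * 96.01 = 65.2868
var_error = var_obs - var_true
var_error = 96.01 - 65.2868
var_error = 30.7232

30.7232


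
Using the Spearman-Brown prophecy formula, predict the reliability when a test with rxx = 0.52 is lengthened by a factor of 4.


r_new = (n * rxx) / (1 + (n-1) * rxx)
r_new = (4 * 0.52) / (1 + 3 * 0.52)
r_new = 2.08 / 2.56
r_new = 0.8125

0.8125


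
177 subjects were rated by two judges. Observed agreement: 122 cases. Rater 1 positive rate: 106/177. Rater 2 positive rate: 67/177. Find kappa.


P_o = 122/177 = 0.689266
P_e = (106*67 + 71*110) / 31329 = 0.475981
kappa = (P_o - P_e) / (1 - P_e)
kappa = (0.689266 - 0.475981) / (1 - 0.475981)
kappa = 0.407

0.407


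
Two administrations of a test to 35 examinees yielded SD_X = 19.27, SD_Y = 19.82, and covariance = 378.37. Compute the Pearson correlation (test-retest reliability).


r = cov(X,Y) / (SD_X * SD_Y)
r = 378.37 / (19.27 * 19.82)
r = 378.37 / 381.9314
r = 0.9907

0.9907


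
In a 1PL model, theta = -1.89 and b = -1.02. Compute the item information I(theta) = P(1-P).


P = 1/(1+exp(-(-1.89--1.02))) = 0.2953
I = P*(1-P) = 0.2953 * 0.7047
I = 0.2081

0.2081


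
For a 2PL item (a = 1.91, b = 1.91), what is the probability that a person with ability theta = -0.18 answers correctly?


a*(theta - b) = 1.91 * (-0.18 - 1.91) = -3.9919
exp(--3.9919) = 54.1577
P = 1 / (1 + 54.1577)
P = 0.0181

0.0181


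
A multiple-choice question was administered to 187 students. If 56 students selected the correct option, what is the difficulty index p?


Item difficulty p = number correct / total examinees
p = 56 / 187
p = 0.2995

0.2995


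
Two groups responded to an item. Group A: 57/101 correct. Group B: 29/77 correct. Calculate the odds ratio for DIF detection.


Odds_A = 57/44 = 1.2955
Odds_B = 29/48 = 0.6042
OR = Odds_A / Odds_B = 1.2955 / 0.6042
Exactly, OR = (57 * 48) / (44 * 29) = 2736 / 1276
OR = 2.1442

2.1442


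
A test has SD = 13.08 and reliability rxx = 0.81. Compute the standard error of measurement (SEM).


SEM = SD * sqrt(1 - rxx)
SEM = 13.08 * sqrt(1 - 0.81)
SEM = 13.08 * sqrt(0.19) = 13.08 * 0.43589
SEM = 5.7014

5.7014


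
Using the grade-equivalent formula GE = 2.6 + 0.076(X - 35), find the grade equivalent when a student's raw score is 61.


raw - median = 61 - 35 = 26
slope * diff = 0.076 * 26 = 1.976
GE = 2.6 + 1.976
GE = 4.576

4.576


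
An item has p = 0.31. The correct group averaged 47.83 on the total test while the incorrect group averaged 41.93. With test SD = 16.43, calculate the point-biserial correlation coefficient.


q = 1 - p = 0.69
rpb = ((M1 - M0) / SD) * sqrt(p * q)
rpb = ((47.83 - 41.93) / 16.43) * sqrt(0.31 * 0.69)
rpb = 0.1661

0.1661


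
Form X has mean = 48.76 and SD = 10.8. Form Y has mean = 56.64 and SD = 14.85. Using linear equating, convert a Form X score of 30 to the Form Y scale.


slope = SD_Y / SD_X = 14.85 / 10.8 ~ 1.375
intercept = mean_Y - slope * mean_X = 56.64 - (14.85 / 10.8) * 48.76 ~ -10.405
Y = slope * X + intercept. To avoid rounding drift from the rounded slope/intercept, evaluate the equivalent form Y = mean_Y + SD_Y * (X - mean_X) / SD_X at full precision:
Y = 56.64 + 14.85 * (30 - 48.76) / 10.8
Y = 56.64 - 14.85 * 18.76 / 10.8
Y = 56.64 - 278.586 / 10.8
Y = 56.64 - 25.795
Y = 30.845

30.845


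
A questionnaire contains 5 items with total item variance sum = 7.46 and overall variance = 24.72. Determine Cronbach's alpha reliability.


alpha = (k/(k-1)) * (1 - sum(si^2)/s_total^2)
= (5/4) * (1 - 7.46/24.72)
alpha = 0.8728

0.8728


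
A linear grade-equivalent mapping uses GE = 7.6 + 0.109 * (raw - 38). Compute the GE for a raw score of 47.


raw - median = 47 - 38 = 9
slope * diff = 0.109 * 9 = 0.981
GE = 7.6 + 0.981
GE = 8.581

8.581


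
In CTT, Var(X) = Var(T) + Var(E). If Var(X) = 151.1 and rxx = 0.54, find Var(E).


var_true = rxx * var_obs = 0.54 * 151.1 = 81.594
var_error = var_obs - var_true
var_error = 151.1 - 81.594
var_error = 69.506

69.506


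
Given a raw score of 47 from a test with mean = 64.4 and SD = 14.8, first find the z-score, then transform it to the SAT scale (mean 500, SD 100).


z = (X - mean) / SD = (47 - 64.4) / 14.8
z = -17.4 / 14.8
z = -1.1757
SAT-scale = SAT = 500 + 100z
Carry z at full precision (z = -17.4 / 14.8) into the conversion:
SAT-scale = 500 + 100 * (-17.4 / 14.8) = 500 + -1740 / 14.8
SAT-scale = 500 + -117.5676
SAT-scale = 382.4324

382.4324


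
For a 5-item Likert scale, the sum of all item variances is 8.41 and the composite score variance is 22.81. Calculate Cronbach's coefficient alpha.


alpha = (k/(k-1)) * (1 - sum(si^2)/s_total^2)
= (5/4) * (1 - 8.41/22.81)
alpha = 0.7891

0.7891


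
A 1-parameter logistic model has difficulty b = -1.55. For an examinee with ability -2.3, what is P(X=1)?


theta - b = -2.3 - -1.55 = -0.75
exp(-(theta - b)) = exp(0.75) = 2.117
P = 1 / (1 + 2.117)
P = 0.3208

0.3208


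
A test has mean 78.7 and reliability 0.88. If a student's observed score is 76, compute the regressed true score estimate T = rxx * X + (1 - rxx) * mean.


T_est = rxx * X + (1 - rxx) * mean
T_est = 0.88 * 76 + 0.12 * 78.7
T_est = 66.88 + 9.444
T_est = 76.324

76.324


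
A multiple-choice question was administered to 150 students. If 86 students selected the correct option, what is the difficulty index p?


Item difficulty p = number correct / total examinees
p = 86 / 150
p = 0.5733

0.5733


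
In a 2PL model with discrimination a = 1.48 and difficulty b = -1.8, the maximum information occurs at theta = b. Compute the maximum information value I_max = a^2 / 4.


For 2PL, max info at theta = b = -1.8
I_max = a^2 / 4 = 1.48^2 / 4
= 2.1904 / 4
I_max = 0.5476

0.5476


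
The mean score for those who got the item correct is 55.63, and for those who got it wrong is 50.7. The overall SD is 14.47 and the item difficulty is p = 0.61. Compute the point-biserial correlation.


q = 1 - p = 0.39
rpb = ((M1 - M0) / SD) * sqrt(p * q)
rpb = ((55.63 - 50.7) / 14.47) * sqrt(0.61 * 0.39)
rpb = 0.1662

0.1662


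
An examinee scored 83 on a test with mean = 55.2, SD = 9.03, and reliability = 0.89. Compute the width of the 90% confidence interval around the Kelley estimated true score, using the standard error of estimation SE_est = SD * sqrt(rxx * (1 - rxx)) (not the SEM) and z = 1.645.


True score estimate = 0.89*83 + 0.11*55.2 = 79.942
SE_est = SD * sqrt(rxx * (1 - rxx)) = 9.03 * sqrt(0.89 * 0.11) = 9.03 * sqrt(0.0979) = 2.825395
CI = T_est +/- z * SE_est, so width = 2 * z * SE_est = 2 * 1.645 * 2.825395
Width = 9.2955

9.2955


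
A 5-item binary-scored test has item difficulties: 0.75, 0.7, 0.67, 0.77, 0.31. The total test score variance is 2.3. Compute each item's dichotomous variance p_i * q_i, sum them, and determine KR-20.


For each item, compute p_i * q_i:
  Item 1: 0.75 * 0.25 = 0.1875
  Item 2: 0.7 * 0.3 = 0.21
  Item 3: 0.67 * 0.33 = 0.2211
  Item 4: 0.77 * 0.23 = 0.1771
  Item 5: 0.31 * 0.69 = 0.2139
Sum(p_i * q_i) = 0.1875 + 0.21 + 0.2211 + 0.1771 + 0.2139 = 1.0096
KR-20 = (k/(k-1)) * (1 - Sum(p_i*q_i) / Var_total)
= (5/4) * (1 - 1.0096/2.3)
= 1.25 * 0.561
KR-20 = 0.7013

0.7013


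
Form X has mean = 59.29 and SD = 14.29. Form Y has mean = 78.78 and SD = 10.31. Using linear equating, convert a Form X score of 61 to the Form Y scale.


slope = SD_Y / SD_X = 10.31 / 14.29 ~ 0.7215
intercept = mean_Y - slope * mean_X = 78.78 - (10.31 / 14.29) * 59.29 ~ 36.0032
Y = slope * X + intercept. To avoid rounding drift from the rounded slope/intercept, evaluate the equivalent form Y = mean_Y + SD_Y * (X - mean_X) / SD_X at full precision:
Y = 78.78 + 10.31 * (61 - 59.29) / 14.29
Y = 78.78 + 10.31 * 1.71 / 14.29
Y = 78.78 + 17.6301 / 14.29
Y = 78.78 + 1.2337
Y = 80.0137

80.0137


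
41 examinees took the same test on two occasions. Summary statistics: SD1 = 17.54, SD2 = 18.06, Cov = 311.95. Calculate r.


r = cov(X,Y) / (SD_X * SD_Y)
r = 311.95 / (17.54 * 18.06)
r = 311.95 / 316.7724
r = 0.9848

0.9848


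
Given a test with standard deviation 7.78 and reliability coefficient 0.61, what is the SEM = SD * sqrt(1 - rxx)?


SEM = SD * sqrt(1 - rxx)
SEM = 7.78 * sqrt(1 - 0.61)
SEM = 7.78 * sqrt(0.39) = 7.78 * 0.6245
SEM = 4.8586

4.8586


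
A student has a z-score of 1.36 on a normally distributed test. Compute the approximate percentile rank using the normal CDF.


CDF(z) = 0.5 * (1 + erf(z/sqrt(2)))
erf(0.9617) = 0.8262
CDF = 0.9131
Percentile rank = 0.9131 * 100 = 91.31

91.31


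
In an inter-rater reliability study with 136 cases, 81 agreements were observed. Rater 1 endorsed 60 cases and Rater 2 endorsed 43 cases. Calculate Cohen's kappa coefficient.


P_o = 81/136 = 0.595588
P_e = (60*43 + 76*93) / 18496 = 0.521626
kappa = (P_o - P_e) / (1 - P_e)
kappa = (0.595588 - 0.521626) / (1 - 0.521626)
kappa = 0.1546

0.1546


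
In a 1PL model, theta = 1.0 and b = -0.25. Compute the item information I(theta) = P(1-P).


P = 1/(1+exp(-(1.0--0.25))) = 0.7773
I = P*(1-P) = 0.7773 * 0.2227
I = 0.1731

0.1731


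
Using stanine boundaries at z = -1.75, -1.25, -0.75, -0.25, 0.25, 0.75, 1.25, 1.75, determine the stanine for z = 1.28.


Stanine boundaries: [-1.75, -1.25, -0.75, -0.25, 0.25, 0.75, 1.25, 1.75]
z = 1.28
Check each boundary:
  z >= -1.75 -> could be stanine 2
  z >= -1.25 -> could be stanine 3
  z >= -0.75 -> could be stanine 4
  z >= -0.25 -> could be stanine 5
  z >= 0.25 -> could be stanine 6
  z >= 0.75 -> could be stanine 7
  z >= 1.25 -> could be stanine 8
  z < 1.75
Highest qualifying boundary gives stanine = 8

8


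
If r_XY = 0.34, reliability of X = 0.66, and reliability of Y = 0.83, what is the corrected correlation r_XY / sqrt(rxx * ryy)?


r_corrected = rxy / sqrt(rxx * ryy)
= 0.34 / sqrt(0.66 * 0.83)
= 0.34 / sqrt(0.5478)
= 0.34 / 0.740135
r_corrected = 0.4594

0.4594


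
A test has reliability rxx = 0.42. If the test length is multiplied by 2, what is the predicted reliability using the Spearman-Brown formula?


r_new = (n * rxx) / (1 + (n-1) * rxx)
r_new = (2 * 0.42) / (1 + 1 * 0.42)
r_new = 0.84 / 1.42
r_new = 0.5915

0.5915


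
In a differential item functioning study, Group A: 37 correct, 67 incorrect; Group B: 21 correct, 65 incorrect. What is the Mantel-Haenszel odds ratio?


Odds_A = 37/67 = 0.5522
Odds_B = 21/65 = 0.3231
OR = Odds_A / Odds_B = 0.5522 / 0.3231
Exactly, OR = (37 * 65) / (67 * 21) = 2405 / 1407
OR = 1.7093

1.7093
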